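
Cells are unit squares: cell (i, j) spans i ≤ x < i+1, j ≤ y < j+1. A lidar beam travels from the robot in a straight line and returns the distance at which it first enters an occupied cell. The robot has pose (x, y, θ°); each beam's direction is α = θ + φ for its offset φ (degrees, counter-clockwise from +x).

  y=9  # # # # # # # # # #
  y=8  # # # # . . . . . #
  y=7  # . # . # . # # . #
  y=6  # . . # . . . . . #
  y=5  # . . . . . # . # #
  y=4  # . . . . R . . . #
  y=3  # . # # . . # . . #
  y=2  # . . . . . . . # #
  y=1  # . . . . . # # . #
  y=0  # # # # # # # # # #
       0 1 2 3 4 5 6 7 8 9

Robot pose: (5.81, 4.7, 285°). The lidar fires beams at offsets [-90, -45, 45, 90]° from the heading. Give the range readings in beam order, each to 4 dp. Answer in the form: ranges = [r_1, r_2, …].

beam 1: φ=-90°, α=195°
  d=(-0.9659,-0.2588)  start (5,4)  tX=0.8386 tY=2.7046  stride 1/|dx|=1.0353 1/|dy|=3.8637
    cross x-line → (4,4), t=0.8386
    cross x-line → (3,4), t=1.8738
    cross y-line → (3,3), t=2.7046 (wall)
  → r_1 = 2.7046
beam 2: φ=-45°, α=240°
  d=(-0.5000,-0.8660)  start (5,4)  tX=1.6200 tY=0.8083  stride 1/|dx|=2.0000 1/|dy|=1.1547
    cross y-line → (5,3), t=0.8083
    cross x-line → (4,3), t=1.6200
    cross y-line → (4,2), t=1.9630
    cross y-line → (4,1), t=3.1177
    cross x-line → (3,1), t=3.6200
    cross y-line → (3,0), t=4.2724 (wall)
  → r_2 = 4.2724
beam 3: φ=45°, α=330°
  d=(0.8660,-0.5000)  start (5,4)  tX=0.2194 tY=1.4000  stride 1/|dx|=1.1547 1/|dy|=2.0000
    cross x-line → (6,4), t=0.2194
    cross x-line → (7,4), t=1.3741
    cross y-line → (7,3), t=1.4000
    cross x-line → (8,3), t=2.5288
    cross y-line → (8,2), t=3.4000 (wall)
  → r_3 = 3.4000
beam 4: φ=90°, α=15°
  d=(0.9659,0.2588)  start (5,4)  tX=0.1967 tY=1.1591  stride 1/|dx|=1.0353 1/|dy|=3.8637
    cross x-line → (6,4), t=0.1967
    cross y-line → (6,5), t=1.1591 (wall)
  → r_4 = 1.1591

ranges = [2.7046, 4.2724, 3.4000, 1.1591]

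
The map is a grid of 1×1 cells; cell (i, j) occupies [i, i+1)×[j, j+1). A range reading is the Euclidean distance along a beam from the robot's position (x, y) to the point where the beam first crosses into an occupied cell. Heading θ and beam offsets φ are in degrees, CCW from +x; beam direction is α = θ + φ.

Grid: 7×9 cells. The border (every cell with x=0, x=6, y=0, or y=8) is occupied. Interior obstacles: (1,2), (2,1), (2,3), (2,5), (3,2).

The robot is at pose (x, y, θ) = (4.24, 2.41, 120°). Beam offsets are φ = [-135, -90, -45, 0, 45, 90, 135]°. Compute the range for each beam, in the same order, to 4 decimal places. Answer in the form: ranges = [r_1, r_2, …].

beam 1: φ=-135°, α=345°
  d=(0.9659,-0.2588)  start (4,2)  tX=0.7868 tY=1.5841  stride 1/|dx|=1.0353 1/|dy|=3.8637
    cross x-line → (5,2), t=0.7868
    cross y-line → (5,1), t=1.5841
    cross x-line → (6,1), t=1.8221 (wall)
  → r_1 = 1.8221
beam 2: φ=-90°, α=30°
  d=(0.8660,0.5000)  start (4,2)  tX=0.8776 tY=1.1800  stride 1/|dx|=1.1547 1/|dy|=2.0000
    cross x-line → (5,2), t=0.8776
    cross y-line → (5,3), t=1.1800
    cross x-line → (6,3), t=2.0323 (wall)
  → r_2 = 2.0323
beam 3: φ=-45°, α=75°
  d=(0.2588,0.9659)  start (4,2)  tX=2.9364 tY=0.6108  stride 1/|dx|=3.8637 1/|dy|=1.0353
    cross y-line → (4,3), t=0.6108
    cross y-line → (4,4), t=1.6461
    cross y-line → (4,5), t=2.6814
    cross x-line → (5,5), t=2.9364
    cross y-line → (5,6), t=3.7166
    cross y-line → (5,7), t=4.7519
    cross y-line → (5,8), t=5.7872 (wall)
  → r_3 = 5.7872
beam 4: φ=0°, α=120°
  d=(-0.5000,0.8660)  start (4,2)  tX=0.4800 tY=0.6813  stride 1/|dx|=2.0000 1/|dy|=1.1547
    cross x-line → (3,2), t=0.4800 (wall)
  → r_4 = 0.4800
beam 5: φ=45°, α=165°
  d=(-0.9659,0.2588)  start (4,2)  tX=0.2485 tY=2.2796  stride 1/|dx|=1.0353 1/|dy|=3.8637
    cross x-line → (3,2), t=0.2485 (wall)
  → r_5 = 0.2485
beam 6: φ=90°, α=210°
  d=(-0.8660,-0.5000)  start (4,2)  tX=0.2771 tY=0.8200  stride 1/|dx|=1.1547 1/|dy|=2.0000
    cross x-line → (3,2), t=0.2771 (wall)
  → r_6 = 0.2771
beam 7: φ=135°, α=255°
  d=(-0.2588,-0.9659)  start (4,2)  tX=0.9273 tY=0.4245  stride 1/|dx|=3.8637 1/|dy|=1.0353
    cross y-line → (4,1), t=0.4245
    cross x-line → (3,1), t=0.9273
    cross y-line → (3,0), t=1.4597 (wall)
  → r_7 = 1.4597

ranges = [1.8221, 2.0323, 5.7872, 0.4800, 0.2485, 0.2771, 1.4597]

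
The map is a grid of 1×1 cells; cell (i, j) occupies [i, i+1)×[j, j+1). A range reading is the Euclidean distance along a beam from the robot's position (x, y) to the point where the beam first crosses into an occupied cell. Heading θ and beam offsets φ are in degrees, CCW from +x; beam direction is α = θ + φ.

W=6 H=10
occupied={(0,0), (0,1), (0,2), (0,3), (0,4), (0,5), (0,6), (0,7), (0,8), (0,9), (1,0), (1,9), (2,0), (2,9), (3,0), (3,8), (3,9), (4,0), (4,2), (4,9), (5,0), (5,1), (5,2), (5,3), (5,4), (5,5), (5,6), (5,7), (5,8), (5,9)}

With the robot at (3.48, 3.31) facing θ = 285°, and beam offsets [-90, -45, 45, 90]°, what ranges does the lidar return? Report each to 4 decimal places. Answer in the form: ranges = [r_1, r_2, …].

beam 1: φ=-90°, α=195°
  direction (-0.9659, -0.2588); cell (3,3); t to first gridline: x 0.4969, y 1.1977 (then +1.0353 / +3.8637)
    (2,3) via x @ 0.4969
    (2,2) via y @ 1.1977
    (1,2) via x @ 1.5322
    (0,2) via x @ 2.5675  # hit
  → r_1 = 2.5675
beam 2: φ=-45°, α=240°
  direction (-0.5000, -0.8660); cell (3,3); t to first gridline: x 0.9600, y 0.3580 (then +2.0000 / +1.1547)
    (3,2) via y @ 0.3580
    (2,2) via x @ 0.9600
    (2,1) via y @ 1.5127
    (2,0) via y @ 2.6674  # hit
  → r_2 = 2.6674
beam 3: φ=45°, α=330°
  direction (0.8660, -0.5000); cell (3,3); t to first gridline: x 0.6004, y 0.6200 (then +1.1547 / +2.0000)
    (4,3) via x @ 0.6004
    (4,2) via y @ 0.6200  # hit
  → r_3 = 0.6200
beam 4: φ=90°, α=15°
  direction (0.9659, 0.2588); cell (3,3); t to first gridline: x 0.5383, y 2.6660 (then +1.0353 / +3.8637)
    (4,3) via x @ 0.5383
    (5,3) via x @ 1.5736  # hit
  → r_4 = 1.5736

ranges = [2.5675, 2.6674, 0.6200, 1.5736]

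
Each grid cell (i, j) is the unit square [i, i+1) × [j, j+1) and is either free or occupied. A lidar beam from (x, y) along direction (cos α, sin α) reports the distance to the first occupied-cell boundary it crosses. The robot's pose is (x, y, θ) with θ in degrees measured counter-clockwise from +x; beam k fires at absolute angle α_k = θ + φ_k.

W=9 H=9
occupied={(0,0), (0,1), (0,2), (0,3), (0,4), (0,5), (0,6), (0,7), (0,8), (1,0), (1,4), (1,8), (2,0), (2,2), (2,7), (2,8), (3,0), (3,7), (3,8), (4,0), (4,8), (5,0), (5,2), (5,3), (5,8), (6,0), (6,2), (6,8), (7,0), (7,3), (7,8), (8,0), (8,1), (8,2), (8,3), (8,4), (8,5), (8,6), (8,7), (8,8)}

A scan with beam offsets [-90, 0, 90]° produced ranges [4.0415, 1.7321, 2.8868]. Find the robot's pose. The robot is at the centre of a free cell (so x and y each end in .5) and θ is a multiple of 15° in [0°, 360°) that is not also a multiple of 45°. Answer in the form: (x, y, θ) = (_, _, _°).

(x, y, θ) = (4.5, 5.5, 120°)

The pose lattice has 41·16 = 656 candidates. Test each by forward raycasting.
  (7.5, 2.5, 240°): beam 1 = 0.5774 ≠ 4.0415 ✗
  (6.5, 4.5, 15°): beam 1 = 1.5529 ≠ 4.0415 ✗
  (7.5, 1.5, 345°): beam 1 = 0.5176 ≠ 4.0415 ✗
  …
  (4.5, 5.5, 120°): r_1=4.0415, r_2=1.7321, r_3=2.8868 — all match ✓
Only this pose fits every beam.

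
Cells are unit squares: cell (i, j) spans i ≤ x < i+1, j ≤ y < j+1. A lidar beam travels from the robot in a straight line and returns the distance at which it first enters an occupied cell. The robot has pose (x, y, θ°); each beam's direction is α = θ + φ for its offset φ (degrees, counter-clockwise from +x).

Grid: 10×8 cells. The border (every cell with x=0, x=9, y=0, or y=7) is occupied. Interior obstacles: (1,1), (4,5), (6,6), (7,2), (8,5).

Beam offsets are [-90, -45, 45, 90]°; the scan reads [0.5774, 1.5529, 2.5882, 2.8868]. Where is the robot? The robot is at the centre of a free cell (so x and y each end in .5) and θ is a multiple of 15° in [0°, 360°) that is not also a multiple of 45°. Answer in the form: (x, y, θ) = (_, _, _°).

(x, y, θ) = (3.5, 5.5, 120°)

Enumerate (i+0.5, j+0.5, θ) over the 43 free cells and 16 admissible headings. For each, cast all 4 beams and compare to the given ranges.
  (3.5, 1.5, 240°): beam 1 = 2.8868 ≠ 0.5774 ✗
  (6.5, 2.5, 300°): beam 1 = 3.0000 ≠ 0.5774 ✗
  (3.5, 5.5, 195°): beam 1 = 1.5529 ≠ 0.5774 ✗
  …
  (3.5, 5.5, 120°): r_1=0.5774, r_2=1.5529, r_3=2.5882, r_4=2.8868 — all match ✓
Unique over the lattice → pose = (3.5, 5.5, 120°).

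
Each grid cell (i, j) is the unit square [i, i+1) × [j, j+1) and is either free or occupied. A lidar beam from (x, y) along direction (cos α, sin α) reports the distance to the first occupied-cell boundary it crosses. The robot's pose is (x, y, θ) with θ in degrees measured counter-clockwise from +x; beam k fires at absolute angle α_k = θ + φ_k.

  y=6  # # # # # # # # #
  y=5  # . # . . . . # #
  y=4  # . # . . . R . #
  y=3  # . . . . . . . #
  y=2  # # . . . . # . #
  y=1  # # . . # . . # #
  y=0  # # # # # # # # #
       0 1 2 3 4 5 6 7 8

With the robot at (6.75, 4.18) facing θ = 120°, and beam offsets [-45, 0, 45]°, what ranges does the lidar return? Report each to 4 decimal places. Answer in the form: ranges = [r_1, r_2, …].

ranges = [0.9659, 2.1016, 3.8823]

beam 1: φ=-45°, α=75°
  dir = (cos 75°, sin 75°) = (0.2588, 0.9659); from cell (6,4)
  next x-line at t=0.9659, next y-line at t=0.8489; Δt_x=3.8637, Δt_y=1.0353
    y: enter (6,5) at t=0.8489
    x: enter (7,5) at t=0.9659 ← occupied
  → r_1 = 0.9659
beam 2: φ=0°, α=120°
  dir = (cos 120°, sin 120°) = (-0.5000, 0.8660); from cell (6,4)
  next x-line at t=1.5000, next y-line at t=0.9469; Δt_x=2.0000, Δt_y=1.1547
    y: enter (6,5) at t=0.9469
    x: enter (5,5) at t=1.5000
    y: enter (5,6) at t=2.1016 ← occupied
  → r_2 = 2.1016
beam 3: φ=45°, α=165°
  dir = (cos 165°, sin 165°) = (-0.9659, 0.2588); from cell (6,4)
  next x-line at t=0.7765, next y-line at t=3.1682; Δt_x=1.0353, Δt_y=3.8637
    x: enter (5,4) at t=0.7765
    x: enter (4,4) at t=1.8117
    x: enter (3,4) at t=2.8470
    y: enter (3,5) at t=3.1682
    x: enter (2,5) at t=3.8823 ← occupied
  → r_3 = 3.8823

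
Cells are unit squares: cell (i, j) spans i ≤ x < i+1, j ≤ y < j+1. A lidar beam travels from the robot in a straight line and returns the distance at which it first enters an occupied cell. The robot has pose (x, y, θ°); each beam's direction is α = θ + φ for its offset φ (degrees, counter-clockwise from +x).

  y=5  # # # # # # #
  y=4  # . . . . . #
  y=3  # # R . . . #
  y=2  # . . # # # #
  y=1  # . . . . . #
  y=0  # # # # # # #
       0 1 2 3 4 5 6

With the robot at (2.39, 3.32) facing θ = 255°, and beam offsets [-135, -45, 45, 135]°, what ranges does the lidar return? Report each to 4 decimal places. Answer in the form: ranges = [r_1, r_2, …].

beam 1: φ=-135°, α=120°
  d=(-0.5000,0.8660)  start (2,3)  tX=0.7800 tY=0.7852  stride 1/|dx|=2.0000 1/|dy|=1.1547
    cross x-line → (1,3), t=0.7800 (wall)
  → r_1 = 0.7800
beam 2: φ=-45°, α=210°
  d=(-0.8660,-0.5000)  start (2,3)  tX=0.4503 tY=0.6400  stride 1/|dx|=1.1547 1/|dy|=2.0000
    cross x-line → (1,3), t=0.4503 (wall)
  → r_2 = 0.4503
beam 3: φ=45°, α=300°
  d=(0.5000,-0.8660)  start (2,3)  tX=1.2200 tY=0.3695  stride 1/|dx|=2.0000 1/|dy|=1.1547
    cross y-line → (2,2), t=0.3695
    cross x-line → (3,2), t=1.2200 (wall)
  → r_3 = 1.2200
beam 4: φ=135°, α=30°
  d=(0.8660,0.5000)  start (2,3)  tX=0.7044 tY=1.3600  stride 1/|dx|=1.1547 1/|dy|=2.0000
    cross x-line → (3,3), t=0.7044
    cross y-line → (3,4), t=1.3600
    cross x-line → (4,4), t=1.8591
    cross x-line → (5,4), t=3.0138
    cross y-line → (5,5), t=3.3600 (wall)
  → r_4 = 3.3600

ranges = [0.7800, 0.4503, 1.2200, 3.3600]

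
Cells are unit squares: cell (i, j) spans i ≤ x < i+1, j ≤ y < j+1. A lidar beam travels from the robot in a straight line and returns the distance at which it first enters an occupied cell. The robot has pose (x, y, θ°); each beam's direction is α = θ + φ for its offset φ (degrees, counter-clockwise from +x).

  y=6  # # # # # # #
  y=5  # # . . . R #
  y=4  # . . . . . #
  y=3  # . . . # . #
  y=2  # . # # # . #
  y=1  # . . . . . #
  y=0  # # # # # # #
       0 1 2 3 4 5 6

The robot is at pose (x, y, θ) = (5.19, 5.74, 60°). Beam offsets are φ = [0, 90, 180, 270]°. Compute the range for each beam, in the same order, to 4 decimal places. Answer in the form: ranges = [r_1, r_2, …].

beam 1: φ=0°, α=60°
  direction (0.5000, 0.8660); cell (5,5); t to first gridline: x 1.6200, y 0.3002 (then +2.0000 / +1.1547)
    (5,6) via y @ 0.3002  # hit
  → r_1 = 0.3002
beam 2: φ=90°, α=150°
  direction (-0.8660, 0.5000); cell (5,5); t to first gridline: x 0.2194, y 0.5200 (then +1.1547 / +2.0000)
    (4,5) via x @ 0.2194
    (4,6) via y @ 0.5200  # hit
  → r_2 = 0.5200
beam 3: φ=180°, α=240°
  direction (-0.5000, -0.8660); cell (5,5); t to first gridline: x 0.3800, y 0.8545 (then +2.0000 / +1.1547)
    (4,5) via x @ 0.3800
    (4,4) via y @ 0.8545
    (4,3) via y @ 2.0092  # hit
  → r_3 = 2.0092
beam 4: φ=270°, α=330°
  direction (0.8660, -0.5000); cell (5,5); t to first gridline: x 0.9353, y 1.4800 (then +1.1547 / +2.0000)
    (6,5) via x @ 0.9353  # hit
  → r_4 = 0.9353

ranges = [0.3002, 0.5200, 2.0092, 0.9353]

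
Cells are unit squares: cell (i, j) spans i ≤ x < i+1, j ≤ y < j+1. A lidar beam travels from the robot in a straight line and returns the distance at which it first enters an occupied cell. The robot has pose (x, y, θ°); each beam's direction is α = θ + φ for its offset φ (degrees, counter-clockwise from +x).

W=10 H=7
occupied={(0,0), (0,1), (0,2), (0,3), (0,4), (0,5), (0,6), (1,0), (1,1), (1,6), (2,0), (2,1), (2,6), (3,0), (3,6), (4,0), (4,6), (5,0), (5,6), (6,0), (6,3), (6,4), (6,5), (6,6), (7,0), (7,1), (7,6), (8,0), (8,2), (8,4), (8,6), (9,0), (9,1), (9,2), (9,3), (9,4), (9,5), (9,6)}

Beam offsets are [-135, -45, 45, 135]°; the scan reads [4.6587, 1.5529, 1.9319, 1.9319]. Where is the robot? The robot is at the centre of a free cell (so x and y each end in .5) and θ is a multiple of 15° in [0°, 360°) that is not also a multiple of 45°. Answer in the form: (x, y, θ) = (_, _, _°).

(x, y, θ) = (5.5, 2.5, 300°)

The pose lattice has 32·16 = 512 candidates. Test each by forward raycasting.
  (4.5, 4.5, 150°): beam 1 = 1.5529 ≠ 4.6587 ✗
  (3.5, 5.5, 165°): beam 1 = 1.0000 ≠ 4.6587 ✗
  (7.5, 4.5, 165°): beam 1 = 0.5774 ≠ 4.6587 ✗
  (1.5, 5.5, 60°): beam 1 = 3.6235 ≠ 4.6587 ✗
  …
  (5.5, 2.5, 300°): r_1=4.6587, r_2=1.5529, r_3=1.9319, r_4=1.9319 — all match ✓
Unique over the lattice → pose = (5.5, 2.5, 300°).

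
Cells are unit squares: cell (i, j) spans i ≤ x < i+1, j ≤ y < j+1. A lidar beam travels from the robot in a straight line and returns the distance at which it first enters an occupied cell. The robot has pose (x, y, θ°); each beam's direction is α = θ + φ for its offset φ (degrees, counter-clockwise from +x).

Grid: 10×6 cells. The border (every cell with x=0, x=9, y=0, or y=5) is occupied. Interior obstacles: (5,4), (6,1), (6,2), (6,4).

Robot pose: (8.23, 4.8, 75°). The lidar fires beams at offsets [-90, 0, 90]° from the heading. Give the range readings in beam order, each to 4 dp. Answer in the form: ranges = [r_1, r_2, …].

ranges = [0.7972, 0.2071, 0.7727]

beam 1: φ=-90°, α=345°
  dir = (cos 345°, sin 345°) = (0.9659, -0.2588); from cell (8,4)
  next x-line at t=0.7972, next y-line at t=3.0910; Δt_x=1.0353, Δt_y=3.8637
    x: enter (9,4) at t=0.7972 ← occupied
  → r_1 = 0.7972
beam 2: φ=0°, α=75°
  dir = (cos 75°, sin 75°) = (0.2588, 0.9659); from cell (8,4)
  next x-line at t=2.9751, next y-line at t=0.2071; Δt_x=3.8637, Δt_y=1.0353
    y: enter (8,5) at t=0.2071 ← occupied
  → r_2 = 0.2071
beam 3: φ=90°, α=165°
  dir = (cos 165°, sin 165°) = (-0.9659, 0.2588); from cell (8,4)
  next x-line at t=0.2381, next y-line at t=0.7727; Δt_x=1.0353, Δt_y=3.8637
    x: enter (7,4) at t=0.2381
    y: enter (7,5) at t=0.7727 ← occupied
  → r_3 = 0.7727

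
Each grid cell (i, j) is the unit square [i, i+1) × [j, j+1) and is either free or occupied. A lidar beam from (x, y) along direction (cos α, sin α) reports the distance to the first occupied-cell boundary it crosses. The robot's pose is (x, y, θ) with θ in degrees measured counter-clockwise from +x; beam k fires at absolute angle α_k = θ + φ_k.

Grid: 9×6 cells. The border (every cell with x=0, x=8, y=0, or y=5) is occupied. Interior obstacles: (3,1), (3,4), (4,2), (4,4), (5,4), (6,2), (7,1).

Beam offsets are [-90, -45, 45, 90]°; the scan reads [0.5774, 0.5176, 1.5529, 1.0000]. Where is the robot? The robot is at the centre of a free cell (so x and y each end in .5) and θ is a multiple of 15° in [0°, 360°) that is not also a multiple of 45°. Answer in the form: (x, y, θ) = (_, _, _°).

Enumerate (i+0.5, j+0.5, θ) over the 21 free cells and 16 admissible headings. For each, cast all 4 beams and compare to the given ranges.
  (5.5, 3.5, 60°): beam 1 = 1.0000 ≠ 0.5774 ✗
  (2.5, 2.5, 150°): beam 1 = 1.7321 ≠ 0.5774 ✗
  (5.5, 1.5, 285°): beam 1 = 1.5529 ≠ 0.5774 ✗
  (3.5, 2.5, 330°): beam 3 = 0.5176 ≠ 1.5529 ✗
  …
  (5.5, 1.5, 330°): r_1=0.5774, r_2=0.5176, r_3=1.5529, r_4=1.0000 — all match ✓
Unique over the lattice → pose = (5.5, 1.5, 330°).

(x, y, θ) = (5.5, 1.5, 330°)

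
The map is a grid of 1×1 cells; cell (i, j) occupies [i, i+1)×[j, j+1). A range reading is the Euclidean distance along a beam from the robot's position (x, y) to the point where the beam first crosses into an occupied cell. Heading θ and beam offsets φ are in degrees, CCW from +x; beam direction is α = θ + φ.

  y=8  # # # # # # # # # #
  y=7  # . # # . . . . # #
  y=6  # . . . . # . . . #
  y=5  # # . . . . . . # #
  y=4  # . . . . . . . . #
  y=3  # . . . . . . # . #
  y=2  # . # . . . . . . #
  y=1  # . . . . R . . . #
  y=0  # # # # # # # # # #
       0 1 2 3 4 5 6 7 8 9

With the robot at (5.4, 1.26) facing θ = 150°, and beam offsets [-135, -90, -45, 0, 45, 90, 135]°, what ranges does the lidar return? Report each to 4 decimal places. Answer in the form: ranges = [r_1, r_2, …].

beam 1: φ=-135°, α=15°
  d=(0.9659,0.2588)  start (5,1)  tX=0.6212 tY=2.8591  stride 1/|dx|=1.0353 1/|dy|=3.8637
    cross x-line → (6,1), t=0.6212
    cross x-line → (7,1), t=1.6564
    cross x-line → (8,1), t=2.6917
    cross y-line → (8,2), t=2.8591
    cross x-line → (9,2), t=3.7270 (wall)
  → r_1 = 3.7270
beam 2: φ=-90°, α=60°
  d=(0.5000,0.8660)  start (5,1)  tX=1.2000 tY=0.8545  stride 1/|dx|=2.0000 1/|dy|=1.1547
    cross y-line → (5,2), t=0.8545
    cross x-line → (6,2), t=1.2000
    cross y-line → (6,3), t=2.0092
    cross y-line → (6,4), t=3.1639
    cross x-line → (7,4), t=3.2000
    cross y-line → (7,5), t=4.3186
    cross x-line → (8,5), t=5.2000 (wall)
  → r_2 = 5.2000
beam 3: φ=-45°, α=105°
  d=(-0.2588,0.9659)  start (5,1)  tX=1.5455 tY=0.7661  stride 1/|dx|=3.8637 1/|dy|=1.0353
    cross y-line → (5,2), t=0.7661
    cross x-line → (4,2), t=1.5455
    cross y-line → (4,3), t=1.8014
    cross y-line → (4,4), t=2.8367
    cross y-line → (4,5), t=3.8719
    cross y-line → (4,6), t=4.9072
    cross x-line → (3,6), t=5.4092
    cross y-line → (3,7), t=5.9425 (wall)
  → r_3 = 5.9425
beam 4: φ=0°, α=150°
  d=(-0.8660,0.5000)  start (5,1)  tX=0.4619 tY=1.4800  stride 1/|dx|=1.1547 1/|dy|=2.0000
    cross x-line → (4,1), t=0.4619
    cross y-line → (4,2), t=1.4800
    cross x-line → (3,2), t=1.6166
    cross x-line → (2,2), t=2.7713 (wall)
  → r_4 = 2.7713
beam 5: φ=45°, α=195°
  d=(-0.9659,-0.2588)  start (5,1)  tX=0.4141 tY=1.0046  stride 1/|dx|=1.0353 1/|dy|=3.8637
    cross x-line → (4,1), t=0.4141
    cross y-line → (4,0), t=1.0046 (wall)
  → r_5 = 1.0046
beam 6: φ=90°, α=240°
  d=(-0.5000,-0.8660)  start (5,1)  tX=0.8000 tY=0.3002  stride 1/|dx|=2.0000 1/|dy|=1.1547
    cross y-line → (5,0), t=0.3002 (wall)
  → r_6 = 0.3002
beam 7: φ=135°, α=285°
  d=(0.2588,-0.9659)  start (5,1)  tX=2.3182 tY=0.2692  stride 1/|dx|=3.8637 1/|dy|=1.0353
    cross y-line → (5,0), t=0.2692 (wall)
  → r_7 = 0.2692

ranges = [3.7270, 5.2000, 5.9425, 2.7713, 1.0046, 0.3002, 0.2692]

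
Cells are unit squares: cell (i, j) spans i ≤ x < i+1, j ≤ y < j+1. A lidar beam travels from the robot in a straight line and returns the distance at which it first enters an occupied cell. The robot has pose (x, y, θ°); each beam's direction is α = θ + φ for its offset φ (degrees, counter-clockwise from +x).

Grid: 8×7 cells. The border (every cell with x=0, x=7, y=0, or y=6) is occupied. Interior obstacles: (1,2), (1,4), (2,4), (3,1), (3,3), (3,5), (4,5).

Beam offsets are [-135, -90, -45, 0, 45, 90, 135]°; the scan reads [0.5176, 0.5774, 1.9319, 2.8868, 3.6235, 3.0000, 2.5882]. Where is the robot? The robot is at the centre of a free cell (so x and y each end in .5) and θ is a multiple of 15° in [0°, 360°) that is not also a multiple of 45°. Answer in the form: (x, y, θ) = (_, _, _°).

(x, y, θ) = (6.5, 3.5, 120°)

The pose lattice has 23·16 = 368 candidates. Test each by forward raycasting.
  (6.5, 2.5, 165°): beam 1 = 0.5774 ≠ 0.5176 ✗
  (2.5, 3.5, 165°): beam 1 = 0.5774 ≠ 0.5176 ✗
  (3.5, 2.5, 165°): beam 1 = 4.0415 ≠ 0.5176 ✗
  (3.5, 2.5, 120°): beam 1 = 3.6235 ≠ 0.5176 ✗
  …
  (6.5, 3.5, 120°): r_1=0.5176, r_2=0.5774, r_3=1.9319, r_4=2.8868, r_5=3.6235, r_6=3.0000, r_7=2.5882 — all match ✓
No second candidate reproduces the full scan.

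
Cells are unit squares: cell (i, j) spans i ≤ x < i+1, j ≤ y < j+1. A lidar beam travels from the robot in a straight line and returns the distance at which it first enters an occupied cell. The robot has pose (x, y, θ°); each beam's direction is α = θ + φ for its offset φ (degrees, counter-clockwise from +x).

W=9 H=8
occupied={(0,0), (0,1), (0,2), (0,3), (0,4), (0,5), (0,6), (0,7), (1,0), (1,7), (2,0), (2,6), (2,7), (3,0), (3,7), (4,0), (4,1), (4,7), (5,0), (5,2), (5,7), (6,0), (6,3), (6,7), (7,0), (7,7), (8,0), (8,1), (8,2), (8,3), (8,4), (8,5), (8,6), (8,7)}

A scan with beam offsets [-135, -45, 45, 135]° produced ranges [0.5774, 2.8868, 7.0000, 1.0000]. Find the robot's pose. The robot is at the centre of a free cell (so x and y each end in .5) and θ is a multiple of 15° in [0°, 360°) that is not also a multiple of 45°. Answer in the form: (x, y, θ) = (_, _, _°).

Enumerate (i+0.5, j+0.5, θ) over the 38 free cells and 16 admissible headings. For each, cast all 4 beams and compare to the given ranges.
  (7.5, 2.5, 330°): beam 1 = 1.5529 ≠ 0.5774 ✗
  (7.5, 2.5, 285°): beam 1 = 1.0000 ≠ 0.5774 ✗
  (4.5, 3.5, 105°): beam 1 = 1.0000 ≠ 0.5774 ✗
  …
  (1.5, 3.5, 345°): r_1=0.5774, r_2=2.8868, r_3=7.0000, r_4=1.0000 — all match ✓
Only this pose fits every beam.

(x, y, θ) = (1.5, 3.5, 345°)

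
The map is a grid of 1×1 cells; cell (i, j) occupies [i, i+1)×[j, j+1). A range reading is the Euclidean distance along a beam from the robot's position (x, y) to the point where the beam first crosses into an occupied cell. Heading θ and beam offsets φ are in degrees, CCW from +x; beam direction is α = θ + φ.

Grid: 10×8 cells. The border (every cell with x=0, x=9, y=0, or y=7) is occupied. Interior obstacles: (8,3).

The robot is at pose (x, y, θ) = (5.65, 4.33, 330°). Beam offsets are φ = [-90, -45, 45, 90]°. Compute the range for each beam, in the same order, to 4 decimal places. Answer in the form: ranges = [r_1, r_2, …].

beam 1: φ=-90°, α=240°
  dir = (cos 240°, sin 240°) = (-0.5000, -0.8660); from cell (5,4)
  next x-line at t=1.3000, next y-line at t=0.3811; Δt_x=2.0000, Δt_y=1.1547
    y: enter (5,3) at t=0.3811
    x: enter (4,3) at t=1.3000
    y: enter (4,2) at t=1.5358
    y: enter (4,1) at t=2.6905
    x: enter (3,1) at t=3.3000
    y: enter (3,0) at t=3.8452 ← occupied
  → r_1 = 3.8452
beam 2: φ=-45°, α=285°
  dir = (cos 285°, sin 285°) = (0.2588, -0.9659); from cell (5,4)
  next x-line at t=1.3523, next y-line at t=0.3416; Δt_x=3.8637, Δt_y=1.0353
    y: enter (5,3) at t=0.3416
    x: enter (6,3) at t=1.3523
    y: enter (6,2) at t=1.3769
    y: enter (6,1) at t=2.4122
    y: enter (6,0) at t=3.4475 ← occupied
  → r_2 = 3.4475
beam 3: φ=45°, α=15°
  dir = (cos 15°, sin 15°) = (0.9659, 0.2588); from cell (5,4)
  next x-line at t=0.3623, next y-line at t=2.5887; Δt_x=1.0353, Δt_y=3.8637
    x: enter (6,4) at t=0.3623
    x: enter (7,4) at t=1.3976
    x: enter (8,4) at t=2.4329
    y: enter (8,5) at t=2.5887
    x: enter (9,5) at t=3.4682 ← occupied
  → r_3 = 3.4682
beam 4: φ=90°, α=60°
  dir = (cos 60°, sin 60°) = (0.5000, 0.8660); from cell (5,4)
  next x-line at t=0.7000, next y-line at t=0.7736; Δt_x=2.0000, Δt_y=1.1547
    x: enter (6,4) at t=0.7000
    y: enter (6,5) at t=0.7736
    y: enter (6,6) at t=1.9283
    x: enter (7,6) at t=2.7000
    y: enter (7,7) at t=3.0831 ← occupied
  → r_4 = 3.0831

ranges = [3.8452, 3.4475, 3.4682, 3.0831]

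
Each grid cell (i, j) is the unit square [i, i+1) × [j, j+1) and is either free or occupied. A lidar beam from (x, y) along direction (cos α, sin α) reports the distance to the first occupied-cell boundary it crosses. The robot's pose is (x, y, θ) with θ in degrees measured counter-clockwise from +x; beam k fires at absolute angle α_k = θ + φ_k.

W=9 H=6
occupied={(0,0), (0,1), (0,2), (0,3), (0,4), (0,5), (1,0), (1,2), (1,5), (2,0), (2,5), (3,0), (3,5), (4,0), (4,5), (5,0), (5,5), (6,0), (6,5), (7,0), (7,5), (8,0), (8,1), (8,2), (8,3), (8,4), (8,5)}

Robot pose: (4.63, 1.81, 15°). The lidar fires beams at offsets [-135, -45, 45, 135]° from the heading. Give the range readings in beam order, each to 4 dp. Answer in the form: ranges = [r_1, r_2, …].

ranges = [0.9353, 1.6200, 3.6835, 4.1916]

beam 1: φ=-135°, α=240°
  d=(-0.5000,-0.8660)  start (4,1)  tX=1.2600 tY=0.9353  stride 1/|dx|=2.0000 1/|dy|=1.1547
    cross y-line → (4,0), t=0.9353 (wall)
  → r_1 = 0.9353
beam 2: φ=-45°, α=330°
  d=(0.8660,-0.5000)  start (4,1)  tX=0.4272 tY=1.6200  stride 1/|dx|=1.1547 1/|dy|=2.0000
    cross x-line → (5,1), t=0.4272
    cross x-line → (6,1), t=1.5819
    cross y-line → (6,0), t=1.6200 (wall)
  → r_2 = 1.6200
beam 3: φ=45°, α=60°
  d=(0.5000,0.8660)  start (4,1)  tX=0.7400 tY=0.2194  stride 1/|dx|=2.0000 1/|dy|=1.1547
    cross y-line → (4,2), t=0.2194
    cross x-line → (5,2), t=0.7400
    cross y-line → (5,3), t=1.3741
    cross y-line → (5,4), t=2.5288
    cross x-line → (6,4), t=2.7400
    cross y-line → (6,5), t=3.6835 (wall)
  → r_3 = 3.6835
beam 4: φ=135°, α=150°
  d=(-0.8660,0.5000)  start (4,1)  tX=0.7275 tY=0.3800  stride 1/|dx|=1.1547 1/|dy|=2.0000
    cross y-line → (4,2), t=0.3800
    cross x-line → (3,2), t=0.7275
    cross x-line → (2,2), t=1.8822
    cross y-line → (2,3), t=2.3800
    cross x-line → (1,3), t=3.0369
    cross x-line → (0,3), t=4.1916 (wall)
  → r_4 = 4.1916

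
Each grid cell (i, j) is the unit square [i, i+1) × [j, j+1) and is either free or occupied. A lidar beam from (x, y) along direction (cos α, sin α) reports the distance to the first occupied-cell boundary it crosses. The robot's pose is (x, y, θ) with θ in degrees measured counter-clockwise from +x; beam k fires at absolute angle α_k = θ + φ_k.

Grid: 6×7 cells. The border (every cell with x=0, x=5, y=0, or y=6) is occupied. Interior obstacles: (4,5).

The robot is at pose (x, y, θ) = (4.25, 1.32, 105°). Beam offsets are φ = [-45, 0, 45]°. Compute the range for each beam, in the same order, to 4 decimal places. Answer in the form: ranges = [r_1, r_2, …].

beam 1: φ=-45°, α=60°
  d=(0.5000,0.8660)  start (4,1)  tX=1.5000 tY=0.7852  stride 1/|dx|=2.0000 1/|dy|=1.1547
    cross y-line → (4,2), t=0.7852
    cross x-line → (5,2), t=1.5000 (wall)
  → r_1 = 1.5000
beam 2: φ=0°, α=105°
  d=(-0.2588,0.9659)  start (4,1)  tX=0.9659 tY=0.7040  stride 1/|dx|=3.8637 1/|dy|=1.0353
    cross y-line → (4,2), t=0.7040
    cross x-line → (3,2), t=0.9659
    cross y-line → (3,3), t=1.7393
    cross y-line → (3,4), t=2.7745
    cross y-line → (3,5), t=3.8098
    cross x-line → (2,5), t=4.8296
    cross y-line → (2,6), t=4.8451 (wall)
  → r_2 = 4.8451
beam 3: φ=45°, α=150°
  d=(-0.8660,0.5000)  start (4,1)  tX=0.2887 tY=1.3600  stride 1/|dx|=1.1547 1/|dy|=2.0000
    cross x-line → (3,1), t=0.2887
    cross y-line → (3,2), t=1.3600
    cross x-line → (2,2), t=1.4434
    cross x-line → (1,2), t=2.5981
    cross y-line → (1,3), t=3.3600
    cross x-line → (0,3), t=3.7528 (wall)
  → r_3 = 3.7528

ranges = [1.5000, 4.8451, 3.7528]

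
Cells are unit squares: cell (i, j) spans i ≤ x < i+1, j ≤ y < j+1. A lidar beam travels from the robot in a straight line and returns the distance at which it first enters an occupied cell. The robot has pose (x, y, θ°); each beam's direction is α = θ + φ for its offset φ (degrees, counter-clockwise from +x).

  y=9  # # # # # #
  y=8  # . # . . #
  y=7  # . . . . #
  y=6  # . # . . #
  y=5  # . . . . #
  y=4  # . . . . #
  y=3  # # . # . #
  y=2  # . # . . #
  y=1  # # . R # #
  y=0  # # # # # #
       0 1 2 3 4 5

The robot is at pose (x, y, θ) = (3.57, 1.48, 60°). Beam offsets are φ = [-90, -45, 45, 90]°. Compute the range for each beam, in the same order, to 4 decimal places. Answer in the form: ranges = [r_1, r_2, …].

ranges = [0.4965, 0.4452, 1.5736, 1.0400]

beam 1: φ=-90°, α=330°
  cosα=0.8660 sinα=-0.5000 | (3,1) | tMaxX 0.4965 tMaxY 0.9600 | tΔX 1.1547 tΔY 2.0000
    t=0.4965 [x] (4,1) — stop
  → r_1 = 0.4965
beam 2: φ=-45°, α=15°
  cosα=0.9659 sinα=0.2588 | (3,1) | tMaxX 0.4452 tMaxY 2.0091 | tΔX 1.0353 tΔY 3.8637
    t=0.4452 [x] (4,1) — stop
  → r_2 = 0.4452
beam 3: φ=45°, α=105°
  cosα=-0.2588 sinα=0.9659 | (3,1) | tMaxX 2.2023 tMaxY 0.5383 | tΔX 3.8637 tΔY 1.0353
    t=0.5383 [y] (3,2)
    t=1.5736 [y] (3,3) — stop
  → r_3 = 1.5736
beam 4: φ=90°, α=150°
  cosα=-0.8660 sinα=0.5000 | (3,1) | tMaxX 0.6582 tMaxY 1.0400 | tΔX 1.1547 tΔY 2.0000
    t=0.6582 [x] (2,1)
    t=1.0400 [y] (2,2) — stop
  → r_4 = 1.0400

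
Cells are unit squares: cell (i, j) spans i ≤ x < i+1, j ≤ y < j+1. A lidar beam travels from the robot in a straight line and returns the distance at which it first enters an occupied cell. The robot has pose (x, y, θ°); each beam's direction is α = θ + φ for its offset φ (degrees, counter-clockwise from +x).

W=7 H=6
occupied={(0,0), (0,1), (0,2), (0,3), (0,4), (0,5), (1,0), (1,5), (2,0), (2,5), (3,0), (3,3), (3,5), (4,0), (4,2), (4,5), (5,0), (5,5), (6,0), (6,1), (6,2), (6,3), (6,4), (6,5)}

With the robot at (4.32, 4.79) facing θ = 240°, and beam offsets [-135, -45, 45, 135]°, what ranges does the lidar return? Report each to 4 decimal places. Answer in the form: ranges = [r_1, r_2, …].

ranges = [0.2174, 3.4371, 1.8531, 0.8114]

beam 1: φ=-135°, α=105°
  d=(-0.2588,0.9659)  start (4,4)  tX=1.2364 tY=0.2174  stride 1/|dx|=3.8637 1/|dy|=1.0353
    cross y-line → (4,5), t=0.2174 (wall)
  → r_1 = 0.2174
beam 2: φ=-45°, α=195°
  d=(-0.9659,-0.2588)  start (4,4)  tX=0.3313 tY=3.0523  stride 1/|dx|=1.0353 1/|dy|=3.8637
    cross x-line → (3,4), t=0.3313
    cross x-line → (2,4), t=1.3666
    cross x-line → (1,4), t=2.4018
    cross y-line → (1,3), t=3.0523
    cross x-line → (0,3), t=3.4371 (wall)
  → r_2 = 3.4371
beam 3: φ=45°, α=285°
  d=(0.2588,-0.9659)  start (4,4)  tX=2.6273 tY=0.8179  stride 1/|dx|=3.8637 1/|dy|=1.0353
    cross y-line → (4,3), t=0.8179
    cross y-line → (4,2), t=1.8531 (wall)
  → r_3 = 1.8531
beam 4: φ=135°, α=15°
  d=(0.9659,0.2588)  start (4,4)  tX=0.7040 tY=0.8114  stride 1/|dx|=1.0353 1/|dy|=3.8637
    cross x-line → (5,4), t=0.7040
    cross y-line → (5,5), t=0.8114 (wall)
  → r_4 = 0.8114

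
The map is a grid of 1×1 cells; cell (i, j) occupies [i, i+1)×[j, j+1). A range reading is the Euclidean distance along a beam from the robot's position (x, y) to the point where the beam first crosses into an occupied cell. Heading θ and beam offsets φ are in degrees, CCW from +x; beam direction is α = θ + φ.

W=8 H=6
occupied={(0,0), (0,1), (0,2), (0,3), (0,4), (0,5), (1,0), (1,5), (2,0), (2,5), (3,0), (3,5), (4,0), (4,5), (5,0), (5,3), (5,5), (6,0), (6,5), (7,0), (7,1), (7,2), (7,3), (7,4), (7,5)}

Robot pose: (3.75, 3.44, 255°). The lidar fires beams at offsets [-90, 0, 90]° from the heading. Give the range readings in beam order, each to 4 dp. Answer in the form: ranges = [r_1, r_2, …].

ranges = [2.8470, 2.5261, 1.2941]

beam 1: φ=-90°, α=165°
  direction (-0.9659, 0.2588); cell (3,3); t to first gridline: x 0.7765, y 2.1637 (then +1.0353 / +3.8637)
    (2,3) via x @ 0.7765
    (1,3) via x @ 1.8117
    (1,4) via y @ 2.1637
    (0,4) via x @ 2.8470  # hit
  → r_1 = 2.8470
beam 2: φ=0°, α=255°
  direction (-0.2588, -0.9659); cell (3,3); t to first gridline: x 2.8978, y 0.4555 (then +3.8637 / +1.0353)
    (3,2) via y @ 0.4555
    (3,1) via y @ 1.4908
    (3,0) via y @ 2.5261  # hit
  → r_2 = 2.5261
beam 3: φ=90°, α=345°
  direction (0.9659, -0.2588); cell (3,3); t to first gridline: x 0.2588, y 1.7000 (then +1.0353 / +3.8637)
    (4,3) via x @ 0.2588
    (5,3) via x @ 1.2941  # hit
  → r_3 = 1.2941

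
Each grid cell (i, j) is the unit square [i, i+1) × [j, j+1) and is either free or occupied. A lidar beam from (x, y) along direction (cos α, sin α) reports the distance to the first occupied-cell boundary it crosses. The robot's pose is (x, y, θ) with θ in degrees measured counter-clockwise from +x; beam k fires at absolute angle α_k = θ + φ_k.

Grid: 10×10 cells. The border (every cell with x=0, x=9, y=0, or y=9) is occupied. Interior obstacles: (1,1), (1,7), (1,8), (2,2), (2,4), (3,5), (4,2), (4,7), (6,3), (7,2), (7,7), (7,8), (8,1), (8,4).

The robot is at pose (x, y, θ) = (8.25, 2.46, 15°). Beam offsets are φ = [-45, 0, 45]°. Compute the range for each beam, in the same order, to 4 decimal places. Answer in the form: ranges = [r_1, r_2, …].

beam 1: φ=-45°, α=330°
  d=(0.8660,-0.5000)  start (8,2)  tX=0.8660 tY=0.9200  stride 1/|dx|=1.1547 1/|dy|=2.0000
    cross x-line → (9,2), t=0.8660 (wall)
  → r_1 = 0.8660
beam 2: φ=0°, α=15°
  d=(0.9659,0.2588)  start (8,2)  tX=0.7765 tY=2.0864  stride 1/|dx|=1.0353 1/|dy|=3.8637
    cross x-line → (9,2), t=0.7765 (wall)
  → r_2 = 0.7765
beam 3: φ=45°, α=60°
  d=(0.5000,0.8660)  start (8,2)  tX=1.5000 tY=0.6235  stride 1/|dx|=2.0000 1/|dy|=1.1547
    cross y-line → (8,3), t=0.6235
    cross x-line → (9,3), t=1.5000 (wall)
  → r_3 = 1.5000

ranges = [0.8660, 0.7765, 1.5000]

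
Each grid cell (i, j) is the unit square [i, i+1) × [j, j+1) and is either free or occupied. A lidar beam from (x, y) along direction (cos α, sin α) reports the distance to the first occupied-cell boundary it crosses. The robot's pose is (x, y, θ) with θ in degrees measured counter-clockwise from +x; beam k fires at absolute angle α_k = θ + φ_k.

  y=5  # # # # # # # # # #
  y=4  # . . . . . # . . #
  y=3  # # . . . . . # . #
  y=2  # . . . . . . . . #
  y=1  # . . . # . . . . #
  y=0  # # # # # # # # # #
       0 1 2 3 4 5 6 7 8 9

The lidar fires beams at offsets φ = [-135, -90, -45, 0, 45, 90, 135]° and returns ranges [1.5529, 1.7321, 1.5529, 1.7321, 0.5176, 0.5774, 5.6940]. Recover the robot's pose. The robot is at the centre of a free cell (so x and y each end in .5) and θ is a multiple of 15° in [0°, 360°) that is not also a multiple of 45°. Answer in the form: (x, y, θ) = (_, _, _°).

(x, y, θ) = (7.5, 2.5, 30°)

The pose lattice has 28·16 = 448 candidates. Test each by forward raycasting.
  (1.5, 2.5, 345°): beam 1 = 0.5774 ≠ 1.5529 ✗
  (3.5, 1.5, 105°): beam 1 = 0.5774 ≠ 1.5529 ✗
  (5.5, 4.5, 240°): beam 1 = 0.5176 ≠ 1.5529 ✗
  (3.5, 2.5, 330°): beam 1 = 2.5882 ≠ 1.5529 ✗
  …
  (7.5, 2.5, 30°): r_1=1.5529, r_2=1.7321, r_3=1.5529, r_4=1.7321, r_5=0.5176, r_6=0.5774, r_7=5.6940 — all match ✓
Unique over the lattice → pose = (7.5, 2.5, 30°).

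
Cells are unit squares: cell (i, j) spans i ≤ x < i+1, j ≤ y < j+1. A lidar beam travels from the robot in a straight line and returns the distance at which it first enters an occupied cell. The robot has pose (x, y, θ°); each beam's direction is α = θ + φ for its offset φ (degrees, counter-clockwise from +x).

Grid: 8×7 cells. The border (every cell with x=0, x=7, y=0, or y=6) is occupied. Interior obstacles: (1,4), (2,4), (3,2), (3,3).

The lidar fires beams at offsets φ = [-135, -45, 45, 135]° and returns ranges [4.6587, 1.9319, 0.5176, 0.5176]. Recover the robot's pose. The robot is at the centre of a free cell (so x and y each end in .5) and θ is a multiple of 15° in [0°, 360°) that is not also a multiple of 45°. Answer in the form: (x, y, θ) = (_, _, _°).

(x, y, θ) = (6.5, 1.5, 240°)

Candidates: 26 free-cell centres × 16 headings = 416 poses. Raycast each; keep the one whose scan matches to 4 dp.
  (5.5, 3.5, 330°): beam 1 = 1.5529 ≠ 4.6587 ✗
  (1.5, 2.5, 30°): beam 1 = 1.5529 ≠ 4.6587 ✗
  (6.5, 1.5, 165°): beam 1 = 0.5774 ≠ 4.6587 ✗
  …
  (6.5, 1.5, 240°): r_1=4.6587, r_2=1.9319, r_3=0.5176, r_4=0.5176 — all match ✓
Unique over the lattice → pose = (6.5, 1.5, 240°).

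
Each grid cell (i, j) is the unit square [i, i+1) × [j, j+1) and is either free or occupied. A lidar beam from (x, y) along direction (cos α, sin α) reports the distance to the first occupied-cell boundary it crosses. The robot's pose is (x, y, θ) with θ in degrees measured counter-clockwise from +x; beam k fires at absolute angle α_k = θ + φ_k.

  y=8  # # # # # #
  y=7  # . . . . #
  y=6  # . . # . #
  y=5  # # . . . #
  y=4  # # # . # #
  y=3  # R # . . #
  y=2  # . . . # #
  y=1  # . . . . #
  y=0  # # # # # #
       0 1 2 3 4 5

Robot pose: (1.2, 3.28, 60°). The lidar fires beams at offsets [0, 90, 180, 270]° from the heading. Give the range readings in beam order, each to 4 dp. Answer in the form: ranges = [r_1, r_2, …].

beam 1: φ=0°, α=60°
  direction (0.5000, 0.8660); cell (1,3); t to first gridline: x 1.6000, y 0.8314 (then +2.0000 / +1.1547)
    (1,4) via y @ 0.8314  # hit
  → r_1 = 0.8314
beam 2: φ=90°, α=150°
  direction (-0.8660, 0.5000); cell (1,3); t to first gridline: x 0.2309, y 1.4400 (then +1.1547 / +2.0000)
    (0,3) via x @ 0.2309  # hit
  → r_2 = 0.2309
beam 3: φ=180°, α=240°
  direction (-0.5000, -0.8660); cell (1,3); t to first gridline: x 0.4000, y 0.3233 (then +2.0000 / +1.1547)
    (1,2) via y @ 0.3233
    (0,2) via x @ 0.4000  # hit
  → r_3 = 0.4000
beam 4: φ=270°, α=330°
  direction (0.8660, -0.5000); cell (1,3); t to first gridline: x 0.9238, y 0.5600 (then +1.1547 / +2.0000)
    (1,2) via y @ 0.5600
    (2,2) via x @ 0.9238
    (3,2) via x @ 2.0785
    (3,1) via y @ 2.5600
    (4,1) via x @ 3.2332
    (5,1) via x @ 4.3879  # hit
  → r_4 = 4.3879

ranges = [0.8314, 0.2309, 0.4000, 4.3879]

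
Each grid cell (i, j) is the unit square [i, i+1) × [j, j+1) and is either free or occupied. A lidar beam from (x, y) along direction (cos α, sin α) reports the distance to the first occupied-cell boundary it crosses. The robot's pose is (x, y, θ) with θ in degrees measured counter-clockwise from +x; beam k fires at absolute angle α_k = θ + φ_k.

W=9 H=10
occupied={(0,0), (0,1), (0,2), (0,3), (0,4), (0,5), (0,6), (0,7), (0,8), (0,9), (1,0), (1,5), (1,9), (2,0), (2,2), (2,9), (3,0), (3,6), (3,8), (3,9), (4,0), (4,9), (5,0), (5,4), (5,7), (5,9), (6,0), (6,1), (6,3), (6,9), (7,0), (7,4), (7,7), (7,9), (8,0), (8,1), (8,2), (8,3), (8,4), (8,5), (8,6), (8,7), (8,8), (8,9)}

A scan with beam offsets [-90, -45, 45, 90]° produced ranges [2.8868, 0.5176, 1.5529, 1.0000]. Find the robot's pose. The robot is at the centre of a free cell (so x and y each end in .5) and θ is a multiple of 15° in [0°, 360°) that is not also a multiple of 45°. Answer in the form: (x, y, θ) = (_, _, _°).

Candidates: 46 free-cell centres × 16 headings = 736 poses. Raycast each; keep the one whose scan matches to 4 dp.
  (5.5, 2.5, 330°): beam 1 = 1.7321 ≠ 2.8868 ✗
  (4.5, 8.5, 210°): beam 1 = 0.5774 ≠ 2.8868 ✗
  (4.5, 1.5, 75°): beam 1 = 1.5529 ≠ 2.8868 ✗
  …
  (4.5, 7.5, 30°): r_1=2.8868, r_2=0.5176, r_3=1.5529, r_4=1.0000 — all match ✓
Unique over the lattice → pose = (4.5, 7.5, 30°).

(x, y, θ) = (4.5, 7.5, 30°)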